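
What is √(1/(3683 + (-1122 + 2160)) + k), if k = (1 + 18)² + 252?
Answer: √13662451254/4721 ≈ 24.759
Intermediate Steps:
k = 613 (k = 19² + 252 = 361 + 252 = 613)
√(1/(3683 + (-1122 + 2160)) + k) = √(1/(3683 + (-1122 + 2160)) + 613) = √(1/(3683 + 1038) + 613) = √(1/4721 + 613) = √(2893974/4721) = √13662451254/4721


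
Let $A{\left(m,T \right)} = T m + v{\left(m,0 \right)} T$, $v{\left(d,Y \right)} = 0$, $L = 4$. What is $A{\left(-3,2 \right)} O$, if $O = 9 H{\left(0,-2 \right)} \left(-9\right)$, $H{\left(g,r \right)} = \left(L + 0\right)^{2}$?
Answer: $7776$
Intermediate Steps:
$A{\left(m,T \right)} = T m$ ($A{\left(m,T \right)} = T m + 0 T = T m + 0 = T m$)
$H{\left(g,r \right)} = 16$ ($H{\left(g,r \right)} = \left(4 + 0\right)^{2} = 4^{2} = 16$)
$O = -1296$ ($O = 9 \cdot 16 \left(-9\right) = 144 \left(-9\right) = -1296$)
$A{\left(-3,2 \right)} O = 2 \left(-3\right) \left(-1296\right) = \left(-6\right) \left(-1296\right) = 7776$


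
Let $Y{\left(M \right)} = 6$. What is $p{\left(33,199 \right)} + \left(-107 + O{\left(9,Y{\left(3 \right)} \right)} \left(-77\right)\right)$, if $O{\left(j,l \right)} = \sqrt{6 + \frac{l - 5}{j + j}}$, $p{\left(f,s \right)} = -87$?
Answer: $-194 - \frac{77 \sqrt{218}}{6} \approx -383.48$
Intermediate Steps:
$O{\left(j,l \right)} = \sqrt{6 + \frac{-5 + l}{2 j}}$
$p{\left(33,199 \right)} + \left(-107 + O{\left(9,Y{\left(3 \right)} \right)} \left(-77\right)\right) = -87 + \left(-107 + \frac{\sqrt{2} \sqrt{\frac{-5 + 6 + 12 \cdot 9}{9}}}{2} \left(-77\right)\right) = -87 + \left(-107 + \frac{\sqrt{2} \sqrt{\frac{-5 + 6 + 108}{9}}}{2} \left(-77\right)\right) = -87 + \left(-107 + \frac{\sqrt{2} \sqrt{\frac{1}{9} \cdot 109}}{2} \left(-77\right)\right) = -87 + \left(-107 + \frac{\sqrt{2} \sqrt{\frac{109}{9}}}{2} \left(-77\right)\right) = -87 + \left(-107 + \frac{\sqrt{2} \frac{\sqrt{109}}{3}}{2} \left(-77\right)\right) = -87 + \left(-107 + \frac{\sqrt{218}}{6} \left(-77\right)\right) = -87 - \left(107 + \frac{77 \sqrt{218}}{6}\right) = -194 - \frac{77 \sqrt{218}}{6}$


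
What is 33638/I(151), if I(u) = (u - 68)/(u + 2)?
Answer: 5146614/83 ≈ 62007.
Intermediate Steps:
I(u) = (-68 + u)/(2 + u)
33638/I(151) = 33638/(((-68 + 151)/(2 + 151))) = 33638/((83/153)) = 33638/(((1/153)*83)) = 33638/(83/153) = 33638*(153/83) = 5146614/83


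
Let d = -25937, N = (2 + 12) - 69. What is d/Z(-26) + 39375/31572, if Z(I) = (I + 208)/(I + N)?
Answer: 3685371463/319228 ≈ 11545.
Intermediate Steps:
N = -55 (N = 14 - 69 = -55)
Z(I) = (208 + I)/(-55 + I) (Z(I) = (I + 208)/(I - 55) = (208 + I)/(-55 + I))
d/Z(-26) + 39375/31572 = -25937*(-55 - 26)/(208 - 26) + 39375/31572 = -25937/(182/(-81)) + 39375*(1/31572) = -25937/((-1/81*182)) + 4375/3508 = -25937/(-182/81) + 4375/3508 = -25937*(-81/182) + 4375/3508 = 2100897/182 + 4375/3508 = 3685371463/319228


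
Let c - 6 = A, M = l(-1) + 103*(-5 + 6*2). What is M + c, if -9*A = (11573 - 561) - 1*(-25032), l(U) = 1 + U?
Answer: -29501/9 ≈ -3277.9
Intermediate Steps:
M = 721 (M = (1 - 1) + 103*(-5 + 6*2) = 0 + 103*(-5 + 12) = 0 + 103*7 = 0 + 721 = 721)
A = -36044/9 (A = -((11573 - 561) - 1*(-25032))/9 = -(11012 + 25032)/9 = -⅑*36044 = -36044/9 ≈ -4004.9)
c = -35990/9 (c = 6 - 36044/9 = -35990/9 ≈ -3998.9)
M + c = 721 - 35990/9 = -29501/9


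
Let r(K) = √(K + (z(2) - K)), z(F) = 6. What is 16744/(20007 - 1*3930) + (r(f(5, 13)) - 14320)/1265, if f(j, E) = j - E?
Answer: -1817752/176847 + √6/1265 ≈ -10.277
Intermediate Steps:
r(K) = √6 (r(K) = √(K + (6 - K)) = √6)
16744/(20007 - 1*3930) + (r(f(5, 13)) - 14320)/1265 = 16744/(20007 - 1*3930) + (√6 - 14320)/1265 = 16744/(20007 - 3930) + (-14320 + √6)*(1/1265) = 16744/16077 + (-2864/253 + √6/1265) = 16744*(1/16077) + (-2864/253 + √6/1265) = 728/699 + (-2864/253 + √6/1265) = -1817752/176847 + √6/1265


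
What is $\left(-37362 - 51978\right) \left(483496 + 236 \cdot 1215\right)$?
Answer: $-68812884240$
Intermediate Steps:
$\left(-37362 - 51978\right) \left(483496 + 236 \cdot 1215\right) = - 89340 \left(483496 + 286740\right) = \left(-89340\right) 770236 = -68812884240$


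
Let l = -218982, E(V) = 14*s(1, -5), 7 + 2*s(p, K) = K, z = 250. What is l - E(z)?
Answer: -218898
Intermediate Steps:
s(p, K) = -7/2 + K/2
E(V) = -84 (E(V) = 14*(-7/2 + (½)*(-5)) = 14*(-7/2 - 5/2) = 14*(-6) = -84)
l - E(z) = -218982 - 1*(-84) = -218982 + 84 = -218898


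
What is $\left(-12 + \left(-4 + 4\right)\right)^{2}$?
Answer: $144$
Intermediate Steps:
$\left(-12 + \left(-4 + 4\right)\right)^{2} = \left(-12 + 0\right)^{2} = \left(-12\right)^{2} = 144$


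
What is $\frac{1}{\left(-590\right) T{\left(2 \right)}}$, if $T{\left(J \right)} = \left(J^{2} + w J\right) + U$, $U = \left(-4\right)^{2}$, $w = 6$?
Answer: $- \frac{1}{18880} \approx -5.2966 \cdot 10^{-5}$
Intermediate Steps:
$U = 16$
$T{\left(J \right)} = 16 + J^{2} + 6 J$ ($T{\left(J \right)} = \left(J^{2} + 6 J\right) + 16 = 16 + J^{2} + 6 J$)
$\frac{1}{\left(-590\right) T{\left(2 \right)}} = \frac{1}{\left(-590\right) \left(16 + 2^{2} + 6 \cdot 2\right)} = \frac{1}{\left(-590\right) \left(16 + 4 + 12\right)} = \frac{1}{\left(-590\right) 32} = \frac{1}{-18880} = - \frac{1}{18880}$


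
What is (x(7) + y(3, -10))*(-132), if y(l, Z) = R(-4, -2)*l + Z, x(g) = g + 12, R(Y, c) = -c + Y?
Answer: -396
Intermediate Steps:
R(Y, c) = Y - c
x(g) = 12 + g
y(l, Z) = Z - 2*l (y(l, Z) = (-4 - 1*(-2))*l + Z = (-4 + 2)*l + Z = -2*l + Z = Z - 2*l)
(x(7) + y(3, -10))*(-132) = ((12 + 7) + (-10 - 2*3))*(-132) = (19 + (-10 - 6))*(-132) = (19 - 16)*(-132) = 3*(-132) = -396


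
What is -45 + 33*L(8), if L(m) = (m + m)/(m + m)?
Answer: -12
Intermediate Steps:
L(m) = 1 (L(m) = (2*m)/((2*m)) = (2*m)*(1/(2*m)) = 1)
-45 + 33*L(8) = -45 + 33*1 = -45 + 33 = -12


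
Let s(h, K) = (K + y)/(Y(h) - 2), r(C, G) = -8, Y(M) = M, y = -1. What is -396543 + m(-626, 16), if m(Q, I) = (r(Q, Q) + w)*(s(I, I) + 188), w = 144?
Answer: -2595805/7 ≈ -3.7083e+5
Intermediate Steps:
s(h, K) = (-1 + K)/(-2 + h) (s(h, K) = (K - 1)/(h - 2) = (-1 + K)/(-2 + h))
m(Q, I) = 25568 + 136*(-1 + I)/(-2 + I) (m(Q, I) = (-8 + 144)*((-1 + I)/(-2 + I) + 188) = 136*(188 + (-1 + I)/(-2 + I)) = 25568 + 136*(-1 + I)/(-2 + I))
-396543 + m(-626, 16) = -396543 + 136*(-377 + 189*16)/(-2 + 16) = -396543 + 136*(-377 + 3024)/14 = -396543 + 136*(1/14)*2647 = -396543 + 179996/7 = -2595805/7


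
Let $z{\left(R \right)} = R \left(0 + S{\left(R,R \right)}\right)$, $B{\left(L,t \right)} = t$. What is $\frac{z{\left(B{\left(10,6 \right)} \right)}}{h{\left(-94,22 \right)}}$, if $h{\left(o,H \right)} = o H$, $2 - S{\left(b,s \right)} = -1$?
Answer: $- \frac{9}{1034} \approx -0.0087041$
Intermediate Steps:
$S{\left(b,s \right)} = 3$ ($S{\left(b,s \right)} = 2 - -1 = 2 + 1 = 3$)
$h{\left(o,H \right)} = H o$
$z{\left(R \right)} = 3 R$ ($z{\left(R \right)} = R \left(0 + 3\right) = R 3 = 3 R$)
$\frac{z{\left(B{\left(10,6 \right)} \right)}}{h{\left(-94,22 \right)}} = \frac{3 \cdot 6}{22 \left(-94\right)} = \frac{18}{-2068} = 18 \left(- \frac{1}{2068}\right) = - \frac{9}{1034}$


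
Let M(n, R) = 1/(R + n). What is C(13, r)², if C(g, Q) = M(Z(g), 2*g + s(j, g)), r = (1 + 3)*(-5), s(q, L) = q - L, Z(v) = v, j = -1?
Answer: 1/625 ≈ 0.0016000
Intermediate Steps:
r = -20 (r = 4*(-5) = -20)
C(g, Q) = 1/(-1 + 2*g) (C(g, Q) = 1/((2*g + (-1 - g)) + g) = 1/((-1 + g) + g) = 1/(-1 + 2*g))
C(13, r)² = (1/(-1 + 2*13))² = (1/(-1 + 26))² = (1/25)² = 1/625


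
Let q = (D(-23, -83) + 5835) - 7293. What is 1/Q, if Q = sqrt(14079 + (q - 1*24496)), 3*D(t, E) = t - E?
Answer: -I*sqrt(11855)/11855 ≈ -0.0091844*I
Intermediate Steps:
D(t, E) = -E/3 + t/3 (D(t, E) = (t - E)/3 = -E/3 + t/3)
q = -1438 (q = ((-1/3*(-83) + (1/3)*(-23)) + 5835) - 7293 = ((83/3 - 23/3) + 5835) - 7293 = (20 + 5835) - 7293 = 5855 - 7293 = -1438)
Q = I*sqrt(11855) (Q = sqrt(14079 + (-1438 - 1*24496)) = sqrt(14079 + (-1438 - 24496)) = sqrt(14079 - 25934) = sqrt(-11855) = I*sqrt(11855) ≈ 108.88*I)
1/Q = 1/(I*sqrt(11855)) = -I*sqrt(11855)/11855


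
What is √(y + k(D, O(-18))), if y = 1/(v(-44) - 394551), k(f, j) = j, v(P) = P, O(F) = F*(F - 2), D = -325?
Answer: √56053876654405/394595 ≈ 18.974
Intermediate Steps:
O(F) = F*(-2 + F)
y = -1/394595 (y = 1/(-44 - 394551) = 1/(-394595) = -1/394595 ≈ -2.5342e-6)
√(y + k(D, O(-18))) = √(-1/394595 - 18*(-2 - 18)) = √(-1/394595 - 18*(-20)) = √(-1/394595 + 360) = √(142054199/394595) = √56053876654405/394595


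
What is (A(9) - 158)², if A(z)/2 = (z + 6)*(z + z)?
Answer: 145924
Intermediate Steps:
A(z) = 4*z*(6 + z) (A(z) = 2*((z + 6)*(z + z)) = 2*((6 + z)*(2*z)) = 2*(2*z*(6 + z)) = 4*z*(6 + z))
(A(9) - 158)² = (4*9*(6 + 9) - 158)² = (4*9*15 - 158)² = (540 - 158)² = 382² = 145924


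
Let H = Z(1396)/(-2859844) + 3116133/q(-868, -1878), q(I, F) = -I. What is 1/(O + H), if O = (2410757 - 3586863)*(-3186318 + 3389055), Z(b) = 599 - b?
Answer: -310293074/73986342167659833647 ≈ -4.1939e-12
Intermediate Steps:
O = -238440202122 (O = -1176106*202737 = -238440202122)
H = 1113956869381/310293074 (H = (599 - 1*1396)/(-2859844) + 3116133/((-1*(-868))) = (599 - 1396)*(-1/2859844) + 3116133/868 = -797*(-1/2859844) + 3116133*(1/868) = 797/2859844 + 3116133/868 = 1113956869381/310293074 ≈ 3590.0)
1/(O + H) = 1/(-238440202122 + 1113956869381/310293074) = 1/(-73986342167659833647/310293074) = -310293074/73986342167659833647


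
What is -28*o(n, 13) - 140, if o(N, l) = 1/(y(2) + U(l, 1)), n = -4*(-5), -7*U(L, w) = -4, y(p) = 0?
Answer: -189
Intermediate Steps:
U(L, w) = 4/7 (U(L, w) = -⅐*(-4) = 4/7)
n = 20
o(N, l) = 7/4 (o(N, l) = 1/(0 + 4/7) = 1/(4/7) = 7/4)
-28*o(n, 13) - 140 = -28*7/4 - 140 = -49 - 140 = -189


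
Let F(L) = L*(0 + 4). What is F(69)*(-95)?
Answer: -26220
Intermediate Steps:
F(L) = 4*L (F(L) = L*4 = 4*L)
F(69)*(-95) = (4*69)*(-95) = 276*(-95) = -26220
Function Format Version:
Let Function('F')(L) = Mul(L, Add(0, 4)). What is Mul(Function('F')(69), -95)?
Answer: -26220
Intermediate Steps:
Function('F')(L) = Mul(4, L) (Function('F')(L) = Mul(L, 4) = Mul(4, L))
Mul(Function('F')(69), -95) = Mul(Mul(4, 69), -95) = Mul(276, -95) = -26220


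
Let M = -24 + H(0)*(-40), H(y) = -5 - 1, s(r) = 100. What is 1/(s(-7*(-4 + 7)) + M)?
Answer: 1/316 ≈ 0.0031646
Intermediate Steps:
H(y) = -6
M = 216 (M = -24 - 6*(-40) = -24 + 240 = 216)
1/(s(-7*(-4 + 7)) + M) = 1/(100 + 216) = 1/316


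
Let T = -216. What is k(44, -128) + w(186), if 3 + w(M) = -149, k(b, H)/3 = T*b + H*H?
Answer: 20488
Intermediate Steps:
k(b, H) = -648*b + 3*H² (k(b, H) = 3*(-216*b + H*H) = 3*(-216*b + H²) = 3*(H² - 216*b) = -648*b + 3*H²)
w(M) = -152 (w(M) = -3 - 149 = -152)
k(44, -128) + w(186) = (-648*44 + 3*(-128)²) - 152 = (-28512 + 3*16384) - 152 = (-28512 + 49152) - 152 = 20640 - 152 = 20488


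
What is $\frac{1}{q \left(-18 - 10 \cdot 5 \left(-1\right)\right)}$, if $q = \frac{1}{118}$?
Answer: $\frac{59}{16} \approx 3.6875$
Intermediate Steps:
$q = \frac{1}{118} \approx 0.0084746$
$\frac{1}{q \left(-18 - 10 \cdot 5 \left(-1\right)\right)} = \frac{1}{\frac{1}{118} \left(-18 - 10 \cdot 5 \left(-1\right)\right)} = \frac{1}{\frac{1}{118} \left(-18 - -50\right)} = \frac{1}{\frac{1}{118} \left(-18 + 50\right)} = \frac{1}{\frac{1}{118} \cdot 32} = \frac{1}{\frac{16}{59}} = \frac{59}{16}$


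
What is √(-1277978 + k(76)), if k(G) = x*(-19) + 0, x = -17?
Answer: I*√1277655 ≈ 1130.3*I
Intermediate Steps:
k(G) = 323 (k(G) = -17*(-19) + 0 = 323 + 0 = 323)
√(-1277978 + k(76)) = √(-1277978 + 323) = √(-1277655) = I*√1277655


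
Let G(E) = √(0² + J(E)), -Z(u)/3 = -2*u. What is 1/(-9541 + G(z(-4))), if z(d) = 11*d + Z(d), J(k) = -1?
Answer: -9541/91030682 - I/91030682 ≈ -0.00010481 - 1.0985e-8*I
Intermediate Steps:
Z(u) = 6*u (Z(u) = -(-6)*u = 6*u)
z(d) = 17*d (z(d) = 11*d + 6*d = 17*d)
G(E) = I (G(E) = √(0² - 1) = √(0 - 1) = √(-1) = I)
1/(-9541 + G(z(-4))) = 1/(-9541 + I) = (-9541 - I)/91030682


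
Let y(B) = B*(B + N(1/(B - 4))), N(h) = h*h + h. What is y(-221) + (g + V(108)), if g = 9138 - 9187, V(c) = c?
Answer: 2475612004/50625 ≈ 48901.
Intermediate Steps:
g = -49
N(h) = h + h**2 (N(h) = h**2 + h = h + h**2)
y(B) = B*(B + (1 + 1/(-4 + B))/(-4 + B)) (y(B) = B*(B + (1 + 1/(B - 4))/(B - 4)) = B*(B + (1 + 1/(-4 + B))/(-4 + B)))
y(-221) + (g + V(108)) = -221*(-3 - 221 - 221*(-4 - 221)**2)/(-4 - 221)**2 + (-49 + 108) = -221*(-3 - 221 - 221*(-225)**2)/(-225)**2 + 59 = -221*1/50625*(-3 - 221 - 221*50625) + 59 = -221*1/50625*(-3 - 221 - 11188125) + 59 = -221*1/50625*(-11188349) + 59 = 2472625129/50625 + 59 = 2475612004/50625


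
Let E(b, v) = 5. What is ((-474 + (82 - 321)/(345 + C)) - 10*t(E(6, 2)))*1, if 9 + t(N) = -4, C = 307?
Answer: -224527/652 ≈ -344.37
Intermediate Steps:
t(N) = -13 (t(N) = -9 - 4 = -13)
((-474 + (82 - 321)/(345 + C)) - 10*t(E(6, 2)))*1 = ((-474 + (82 - 321)/(345 + 307)) - 10*(-13))*1 = ((-474 - 239/652) + 130)*1 = (-309287/652 + 130)*1 = -224527/652*1 = -224527/652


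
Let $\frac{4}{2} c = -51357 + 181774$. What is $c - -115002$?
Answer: $\frac{360421}{2} \approx 1.8021 \cdot 10^{5}$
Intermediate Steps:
$c = \frac{130417}{2}$ ($c = \frac{-51357 + 181774}{2} = \frac{1}{2} \cdot 130417 = \frac{130417}{2} \approx 65209.0$)
$c - -115002 = \frac{130417}{2} - -115002 = \frac{130417}{2} + 115002 = \frac{360421}{2}$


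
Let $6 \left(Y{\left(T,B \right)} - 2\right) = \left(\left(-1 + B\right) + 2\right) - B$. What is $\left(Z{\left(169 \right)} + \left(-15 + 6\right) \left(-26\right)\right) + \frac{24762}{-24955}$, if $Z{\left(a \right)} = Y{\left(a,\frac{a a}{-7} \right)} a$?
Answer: $\frac{89714383}{149730} \approx 599.17$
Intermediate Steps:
$Y{\left(T,B \right)} = \frac{13}{6}$ ($Y{\left(T,B \right)} = 2 + \frac{\left(\left(-1 + B\right) + 2\right) - B}{6} = 2 + \frac{\left(1 + B\right) - B}{6} = 2 + \frac{1}{6} \cdot 1 = 2 + \frac{1}{6} = \frac{13}{6}$)
$Z{\left(a \right)} = \frac{13 a}{6}$
$\left(Z{\left(169 \right)} + \left(-15 + 6\right) \left(-26\right)\right) + \frac{24762}{-24955} = \left(\frac{13}{6} \cdot 169 + \left(-15 + 6\right) \left(-26\right)\right) + \frac{24762}{-24955} = \left(\frac{2197}{6} - -234\right) + 24762 \left(- \frac{1}{24955}\right) = \left(\frac{2197}{6} + 234\right) - \frac{24762}{24955} = \frac{3601}{6} - \frac{24762}{24955} = \frac{89714383}{149730}$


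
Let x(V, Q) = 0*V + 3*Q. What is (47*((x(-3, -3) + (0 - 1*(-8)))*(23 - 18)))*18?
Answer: -4230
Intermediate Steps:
x(V, Q) = 3*Q (x(V, Q) = 0 + 3*Q = 3*Q)
(47*((x(-3, -3) + (0 - 1*(-8)))*(23 - 18)))*18 = (47*((3*(-3) + (0 - 1*(-8)))*(23 - 18)))*18 = (47*((-9 + (0 + 8))*5))*18 = (47*((-9 + 8)*5))*18 = (47*(-1*5))*18 = (47*(-5))*18 = -235*18 = -4230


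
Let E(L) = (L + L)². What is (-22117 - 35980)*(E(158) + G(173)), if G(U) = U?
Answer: -5811384813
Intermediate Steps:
E(L) = 4*L² (E(L) = (2*L)² = 4*L²)
(-22117 - 35980)*(E(158) + G(173)) = (-22117 - 35980)*(4*158² + 173) = -58097*(4*24964 + 173) = -58097*(99856 + 173) = -58097*100029 = -5811384813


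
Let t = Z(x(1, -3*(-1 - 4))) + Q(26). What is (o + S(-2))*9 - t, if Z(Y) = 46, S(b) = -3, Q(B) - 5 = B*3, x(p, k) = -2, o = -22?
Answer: -354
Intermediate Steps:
Q(B) = 5 + 3*B (Q(B) = 5 + B*3 = 5 + 3*B)
t = 129 (t = 46 + (5 + 3*26) = 46 + (5 + 78) = 46 + 83 = 129)
(o + S(-2))*9 - t = (-22 - 3)*9 - 1*129 = -25*9 - 129 = -225 - 129 = -354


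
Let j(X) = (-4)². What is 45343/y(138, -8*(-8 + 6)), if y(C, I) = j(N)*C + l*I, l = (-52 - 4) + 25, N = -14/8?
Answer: 45343/1712 ≈ 26.485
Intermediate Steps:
N = -7/4 (N = -14*⅛ = -7/4 ≈ -1.7500)
j(X) = 16
l = -31 (l = -56 + 25 = -31)
y(C, I) = -31*I + 16*C (y(C, I) = 16*C - 31*I = -31*I + 16*C)
45343/y(138, -8*(-8 + 6)) = 45343/(-(-248)*(-8 + 6) + 16*138) = 45343/(-(-248)*(-2) + 2208) = 45343/(-31*16 + 2208) = 45343/(-496 + 2208) = 45343/1712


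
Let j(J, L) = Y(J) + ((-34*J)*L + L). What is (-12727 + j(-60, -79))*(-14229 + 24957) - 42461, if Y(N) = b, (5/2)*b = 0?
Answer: -1866349709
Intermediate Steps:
b = 0 (b = (⅖)*0 = 0)
Y(N) = 0
j(J, L) = L - 34*J*L (j(J, L) = 0 + ((-34*J)*L + L) = 0 + (-34*J*L + L) = 0 + (L - 34*J*L) = L - 34*J*L)
(-12727 + j(-60, -79))*(-14229 + 24957) - 42461 = (-12727 - 79*(1 - 34*(-60)))*(-14229 + 24957) - 42461 = (-12727 - 79*(1 + 2040))*10728 - 42461 = (-12727 - 79*2041)*10728 - 42461 = (-12727 - 161239)*10728 - 42461 = -173966*10728 - 42461 = -1866307248 - 42461 = -1866349709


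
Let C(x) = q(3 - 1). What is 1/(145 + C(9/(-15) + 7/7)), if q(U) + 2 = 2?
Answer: 1/145 ≈ 0.0068966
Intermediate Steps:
q(U) = 0 (q(U) = -2 + 2 = 0)
C(x) = 0
1/(145 + C(9/(-15) + 7/7)) = 1/(145 + 0) = 1/145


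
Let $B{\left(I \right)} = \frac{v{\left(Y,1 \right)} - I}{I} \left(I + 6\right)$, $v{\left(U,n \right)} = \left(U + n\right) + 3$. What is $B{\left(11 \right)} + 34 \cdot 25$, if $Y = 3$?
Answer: $\frac{9282}{11} \approx 843.82$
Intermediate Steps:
$v{\left(U,n \right)} = 3 + U + n$
$B{\left(I \right)} = \frac{\left(6 + I\right) \left(7 - I\right)}{I}$ ($B{\left(I \right)} = \frac{\left(3 + 3 + 1\right) - I}{I} \left(I + 6\right) = \frac{7 - I}{I} \left(6 + I\right) = \frac{\left(6 + I\right) \left(7 - I\right)}{I}$)
$B{\left(11 \right)} + 34 \cdot 25 = \left(1 - 11 + \frac{42}{11}\right) + 34 \cdot 25 = \left(1 - 11 + 42 \cdot \frac{1}{11}\right) + 850 = \left(1 - 11 + \frac{42}{11}\right) + 850 = - \frac{68}{11} + 850 = \frac{9282}{11}$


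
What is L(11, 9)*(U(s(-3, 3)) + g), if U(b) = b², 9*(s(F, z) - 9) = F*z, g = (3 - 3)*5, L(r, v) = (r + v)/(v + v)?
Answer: 640/9 ≈ 71.111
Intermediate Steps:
L(r, v) = (r + v)/(2*v) (L(r, v) = (r + v)/((2*v)) = (r + v)*(1/(2*v)) = (r + v)/(2*v))
g = 0 (g = 0*5 = 0)
s(F, z) = 9 + F*z/9 (s(F, z) = 9 + (F*z)/9 = 9 + F*z/9)
L(11, 9)*(U(s(-3, 3)) + g) = ((½)*(11 + 9)/9)*((9 + (⅑)*(-3)*3)² + 0) = ((½)*(⅑)*20)*((9 - 1)² + 0) = 10*(8² + 0)/9 = 10*(64 + 0)/9 = (10/9)*64 = 640/9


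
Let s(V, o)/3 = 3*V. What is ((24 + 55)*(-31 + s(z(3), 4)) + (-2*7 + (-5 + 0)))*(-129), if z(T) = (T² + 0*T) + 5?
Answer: -965694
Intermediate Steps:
z(T) = 5 + T² (z(T) = (T² + 0) + 5 = T² + 5 = 5 + T²)
s(V, o) = 9*V (s(V, o) = 3*(3*V) = 9*V)
((24 + 55)*(-31 + s(z(3), 4)) + (-2*7 + (-5 + 0)))*(-129) = ((24 + 55)*(-31 + 9*(5 + 3²)) + (-2*7 + (-5 + 0)))*(-129) = (79*(-31 + 9*(5 + 9)) + (-14 - 5))*(-129) = (79*(-31 + 9*14) - 19)*(-129) = (79*(-31 + 126) - 19)*(-129) = (79*95 - 19)*(-129) = (7505 - 19)*(-129) = 7486*(-129) = -965694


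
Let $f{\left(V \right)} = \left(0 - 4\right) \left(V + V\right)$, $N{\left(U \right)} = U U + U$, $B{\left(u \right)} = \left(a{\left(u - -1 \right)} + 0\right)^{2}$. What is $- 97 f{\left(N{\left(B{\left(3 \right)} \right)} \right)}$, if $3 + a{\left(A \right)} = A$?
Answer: $1552$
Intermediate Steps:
$a{\left(A \right)} = -3 + A$
$B{\left(u \right)} = \left(-2 + u\right)^{2}$ ($B{\left(u \right)} = \left(\left(-3 + \left(u - -1\right)\right) + 0\right)^{2} = \left(\left(-3 + \left(u + 1\right)\right) + 0\right)^{2} = \left(\left(-3 + \left(1 + u\right)\right) + 0\right)^{2} = \left(\left(-2 + u\right) + 0\right)^{2} = \left(-2 + u\right)^{2}$)
$N{\left(U \right)} = U + U^{2}$ ($N{\left(U \right)} = U^{2} + U = U + U^{2}$)
$f{\left(V \right)} = - 8 V$ ($f{\left(V \right)} = - 4 \cdot 2 V = - 8 V$)
$- 97 f{\left(N{\left(B{\left(3 \right)} \right)} \right)} = - 97 \left(- 8 \left(-2 + 3\right)^{2} \left(1 + \left(-2 + 3\right)^{2}\right)\right) = - 97 \left(- 8 \cdot 1^{2} \left(1 + 1^{2}\right)\right) = - 97 \left(- 8 \cdot 1 \left(1 + 1\right)\right) = - 97 \left(- 8 \cdot 1 \cdot 2\right) = - 97 \left(\left(-8\right) 2\right) = \left(-97\right) \left(-16\right) = 1552$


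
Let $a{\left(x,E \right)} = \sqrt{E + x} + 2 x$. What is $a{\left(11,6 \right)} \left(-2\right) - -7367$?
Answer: $7323 - 2 \sqrt{17} \approx 7314.8$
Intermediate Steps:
$a{\left(11,6 \right)} \left(-2\right) - -7367 = \left(\sqrt{6 + 11} + 2 \cdot 11\right) \left(-2\right) - -7367 = \left(\sqrt{17} + 22\right) \left(-2\right) + 7367 = \left(22 + \sqrt{17}\right) \left(-2\right) + 7367 = \left(-44 - 2 \sqrt{17}\right) + 7367 = 7323 - 2 \sqrt{17}$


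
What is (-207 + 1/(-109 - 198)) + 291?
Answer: 25787/307 ≈ 83.997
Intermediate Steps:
(-207 + 1/(-109 - 198)) + 291 = (-207 + 1/(-307)) + 291 = (-207 - 1/307) + 291 = -63550/307 + 291 = 25787/307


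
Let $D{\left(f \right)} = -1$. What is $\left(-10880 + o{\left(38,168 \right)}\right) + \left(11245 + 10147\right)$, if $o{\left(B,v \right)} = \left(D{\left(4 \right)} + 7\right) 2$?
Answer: $10524$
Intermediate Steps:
$o{\left(B,v \right)} = 12$ ($o{\left(B,v \right)} = \left(-1 + 7\right) 2 = 6 \cdot 2 = 12$)
$\left(-10880 + o{\left(38,168 \right)}\right) + \left(11245 + 10147\right) = \left(-10880 + 12\right) + \left(11245 + 10147\right) = -10868 + 21392 = 10524$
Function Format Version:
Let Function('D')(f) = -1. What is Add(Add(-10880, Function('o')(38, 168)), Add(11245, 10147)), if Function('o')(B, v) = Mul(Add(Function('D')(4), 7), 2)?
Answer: 10524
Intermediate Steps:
Function('o')(B, v) = 12 (Function('o')(B, v) = Mul(Add(-1, 7), 2) = Mul(6, 2) = 12)
Add(Add(-10880, Function('o')(38, 168)), Add(11245, 10147)) = Add(Add(-10880, 12), Add(11245, 10147)) = Add(-10868, 21392) = 10524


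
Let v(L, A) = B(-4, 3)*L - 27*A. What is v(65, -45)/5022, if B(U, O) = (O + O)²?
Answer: 395/558 ≈ 0.70789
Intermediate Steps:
B(U, O) = 4*O² (B(U, O) = (2*O)² = 4*O²)
v(L, A) = -27*A + 36*L (v(L, A) = (4*3²)*L - 27*A = (4*9)*L - 27*A = 36*L - 27*A = -27*A + 36*L)
v(65, -45)/5022 = (-27*(-45) + 36*65)/5022 = (1215 + 2340)*(1/5022) = 3555*(1/5022) = 395/558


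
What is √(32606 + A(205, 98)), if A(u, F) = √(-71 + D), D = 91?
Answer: √(32606 + 2*√5) ≈ 180.58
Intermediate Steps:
A(u, F) = 2*√5 (A(u, F) = √(-71 + 91) = √20 = 2*√5)
√(32606 + A(205, 98)) = √(32606 + 2*√5)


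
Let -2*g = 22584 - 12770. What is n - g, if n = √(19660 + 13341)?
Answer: 4907 + √33001 ≈ 5088.7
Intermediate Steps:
n = √33001 ≈ 181.66
g = -4907 (g = -(22584 - 12770)/2 = -½*9814 = -4907)
n - g = √33001 - 1*(-4907) = √33001 + 4907 = 4907 + √33001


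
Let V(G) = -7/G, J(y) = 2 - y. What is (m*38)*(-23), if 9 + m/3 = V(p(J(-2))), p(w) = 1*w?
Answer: 56373/2 ≈ 28187.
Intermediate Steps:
p(w) = w
m = -129/4 (m = -27 + 3*(-7/(2 - 1*(-2))) = -27 + 3*(-7/(2 + 2)) = -27 + 3*(-7/4) = -27 - 21/4 = -129/4 ≈ -32.250)
(m*38)*(-23) = -129/4*38*(-23) = -2451/2*(-23) = 56373/2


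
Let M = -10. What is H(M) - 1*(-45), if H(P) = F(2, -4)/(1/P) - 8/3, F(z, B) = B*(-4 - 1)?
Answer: -473/3 ≈ -157.67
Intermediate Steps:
F(z, B) = -5*B (F(z, B) = B*(-5) = -5*B)
H(P) = -8/3 + 20*P (H(P) = (-5*(-4))/(1/P) - 8/3 = 20*P - 8*⅓ = 20*P - 8/3 = -8/3 + 20*P)
H(M) - 1*(-45) = (-8/3 + 20*(-10)) - 1*(-45) = (-8/3 - 200) + 45 = -608/3 + 45 = -473/3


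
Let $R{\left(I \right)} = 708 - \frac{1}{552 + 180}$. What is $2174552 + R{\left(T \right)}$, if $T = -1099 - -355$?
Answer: $\frac{1592290319}{732} \approx 2.1753 \cdot 10^{6}$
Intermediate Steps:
$T = -744$ ($T = -1099 + 355 = -744$)
$R{\left(I \right)} = \frac{518255}{732}$ ($R{\left(I \right)} = 708 - \frac{1}{732} = \frac{518255}{732}$)
$2174552 + R{\left(T \right)} = 2174552 + \frac{518255}{732} = \frac{1592290319}{732}$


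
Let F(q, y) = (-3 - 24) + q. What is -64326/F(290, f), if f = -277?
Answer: -64326/263 ≈ -244.59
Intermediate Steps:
F(q, y) = -27 + q
-64326/F(290, f) = -64326/(-27 + 290) = -64326/263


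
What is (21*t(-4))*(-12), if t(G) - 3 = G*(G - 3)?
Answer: -7812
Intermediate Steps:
t(G) = 3 + G*(-3 + G) (t(G) = 3 + G*(G - 3) = 3 + G*(-3 + G))
(21*t(-4))*(-12) = (21*(3 + (-4)² - 3*(-4)))*(-12) = (21*(3 + 16 + 12))*(-12) = (21*31)*(-12) = 651*(-12) = -7812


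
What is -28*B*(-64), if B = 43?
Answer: 77056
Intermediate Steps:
-28*B*(-64) = -28*43*(-64) = -1204*(-64) = 77056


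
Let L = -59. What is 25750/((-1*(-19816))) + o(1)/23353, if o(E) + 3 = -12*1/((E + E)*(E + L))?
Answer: 8718594103/6710064196 ≈ 1.2993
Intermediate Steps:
o(E) = -3 - 6/(E*(-59 + E)) (o(E) = -3 - 12*1/((E - 59)*(E + E)) = -3 - 12*1/(2*E*(-59 + E)) = -3 - 6/(E*(-59 + E)))
25750/((-1*(-19816))) + o(1)/23353 = 25750/((-1*(-19816))) + (3*(-2 - 1*1**2 + 59*1)/(1*(-59 + 1)))/23353 = 25750/19816 + (3*1*(-2 - 1*1 + 59)/(-58))*(1/23353) = 25750*(1/19816) + (3*1*(-1/58)*(-2 - 1 + 59))*(1/23353) = 12875/9908 + (3*1*(-1/58)*56)*(1/23353) = 12875/9908 - 84/29*1/23353 = 12875/9908 - 84/677237 = 8718594103/6710064196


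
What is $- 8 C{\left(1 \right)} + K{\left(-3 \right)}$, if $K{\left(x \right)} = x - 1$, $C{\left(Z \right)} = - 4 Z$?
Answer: $28$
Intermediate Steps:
$K{\left(x \right)} = -1 + x$ ($K{\left(x \right)} = x - 1 = -1 + x$)
$- 8 C{\left(1 \right)} + K{\left(-3 \right)} = - 8 \left(\left(-4\right) 1\right) - 4 = \left(-8\right) \left(-4\right) - 4 = 32 - 4 = 28$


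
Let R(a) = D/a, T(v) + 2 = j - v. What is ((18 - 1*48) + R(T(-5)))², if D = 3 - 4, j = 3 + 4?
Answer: 90601/100 ≈ 906.01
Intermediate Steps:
j = 7
D = -1
T(v) = 5 - v (T(v) = -2 + (7 - v) = 5 - v)
R(a) = -1/a
((18 - 1*48) + R(T(-5)))² = ((18 - 1*48) - 1/(5 - 1*(-5)))² = ((18 - 48) - 1/(5 + 5))² = (-30 - 1/10)² = (-30 - 1*⅒)² = (-30 - ⅒)² = (-301/10)² = 90601/100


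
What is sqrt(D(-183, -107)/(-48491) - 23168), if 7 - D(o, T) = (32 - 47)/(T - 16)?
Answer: 13*I*sqrt(541865919183710)/1988131 ≈ 152.21*I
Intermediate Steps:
D(o, T) = 7 + 15/(-16 + T) (D(o, T) = 7 - (32 - 47)/(T - 16) = 7 - (-15)/(-16 + T) = 7 + 15/(-16 + T))
sqrt(D(-183, -107)/(-48491) - 23168) = sqrt(((-97 + 7*(-107))/(-16 - 107))/(-48491) - 23168) = sqrt(((-97 - 749)/(-123))*(-1/48491) - 23168) = sqrt(-1/123*(-846)*(-1/48491) - 23168) = sqrt((282/41)*(-1/48491) - 23168) = sqrt(-282/1988131 - 23168) = sqrt(-46061019290/1988131) = 13*I*sqrt(541865919183710)/1988131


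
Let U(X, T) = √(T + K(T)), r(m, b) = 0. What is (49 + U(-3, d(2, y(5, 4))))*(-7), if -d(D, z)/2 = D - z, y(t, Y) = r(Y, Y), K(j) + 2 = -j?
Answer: -343 - 7*I*√2 ≈ -343.0 - 9.8995*I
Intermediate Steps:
K(j) = -2 - j
y(t, Y) = 0
d(D, z) = -2*D + 2*z (d(D, z) = -2*(D - z) = -2*D + 2*z)
U(X, T) = I*√2 (U(X, T) = √(T + (-2 - T)) = √(-2) = I*√2)
(49 + U(-3, d(2, y(5, 4))))*(-7) = (49 + I*√2)*(-7) = -343 - 7*I*√2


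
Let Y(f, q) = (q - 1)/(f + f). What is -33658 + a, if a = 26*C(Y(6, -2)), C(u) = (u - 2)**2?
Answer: -268211/8 ≈ -33526.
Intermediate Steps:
Y(f, q) = (-1 + q)/(2*f) (Y(f, q) = (-1 + q)/((2*f)) = (-1 + q)*(1/(2*f)) = (-1 + q)/(2*f))
C(u) = (-2 + u)**2
a = 1053/8 (a = 26*(-2 + (1/2)*(-1 - 2)/6)**2 = 26*(-2 + (1/2)*(1/6)*(-3))**2 = 26*(-2 - 1/4)**2 = 26*(-9/4)**2 = 26*(81/16) = 1053/8 ≈ 131.63)
-33658 + a = -33658 + 1053/8 = -268211/8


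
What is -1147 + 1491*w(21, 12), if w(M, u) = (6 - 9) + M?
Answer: 25691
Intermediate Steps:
w(M, u) = -3 + M
-1147 + 1491*w(21, 12) = -1147 + 1491*(-3 + 21) = -1147 + 1491*18 = -1147 + 26838 = 25691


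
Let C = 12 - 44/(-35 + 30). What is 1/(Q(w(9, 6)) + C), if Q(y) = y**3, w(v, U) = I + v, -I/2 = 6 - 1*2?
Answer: 5/109 ≈ 0.045872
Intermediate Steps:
I = -8 (I = -2*(6 - 1*2) = -2*(6 - 2) = -2*4 = -8)
w(v, U) = -8 + v
C = 104/5 (C = 12 - 44/(-5) = 12 - 44*(-1/5) = 12 + 44/5 = 104/5 ≈ 20.800)
1/(Q(w(9, 6)) + C) = 1/((-8 + 9)**3 + 104/5) = 1/(1**3 + 104/5) = 1/(1 + 104/5) = 1/(109/5) = 5/109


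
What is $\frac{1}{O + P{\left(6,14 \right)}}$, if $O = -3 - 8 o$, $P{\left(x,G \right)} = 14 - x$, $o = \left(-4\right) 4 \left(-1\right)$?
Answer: $- \frac{1}{123} \approx -0.0081301$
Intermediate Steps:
$o = 16$ ($o = \left(-16\right) \left(-1\right) = 16$)
$O = -131$ ($O = -3 - 128 = -131$)
$\frac{1}{O + P{\left(6,14 \right)}} = \frac{1}{-131 + \left(14 - 6\right)} = \frac{1}{-131 + 8} = \frac{1}{-123} = - \frac{1}{123}$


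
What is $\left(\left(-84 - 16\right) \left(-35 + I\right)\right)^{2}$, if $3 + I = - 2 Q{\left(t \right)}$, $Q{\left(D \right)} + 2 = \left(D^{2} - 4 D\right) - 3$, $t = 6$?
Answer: $27040000$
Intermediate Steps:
$Q{\left(D \right)} = -5 + D^{2} - 4 D$ ($Q{\left(D \right)} = -2 - \left(3 - D^{2} + 4 D\right) = -5 + D^{2} - 4 D$)
$I = -17$ ($I = -3 - 2 \left(-5 + 6^{2} - 24\right) = -3 - 2 \left(-5 + 36 - 24\right) = -3 - 14 = -17$)
$\left(\left(-84 - 16\right) \left(-35 + I\right)\right)^{2} = \left(\left(-84 - 16\right) \left(-35 - 17\right)\right)^{2} = \left(\left(-100\right) \left(-52\right)\right)^{2} = 5200^{2} = 27040000$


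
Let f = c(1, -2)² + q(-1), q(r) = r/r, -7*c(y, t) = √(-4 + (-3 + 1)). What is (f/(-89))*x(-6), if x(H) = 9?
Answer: -387/4361 ≈ -0.088741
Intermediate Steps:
c(y, t) = -I*√6/7 (c(y, t) = -√(-4 + (-3 + 1))/7 = -√(-4 - 2)/7 = -I*√6/7)
q(r) = 1
f = 43/49 (f = (-I*√6/7)² + 1 = -6/49 + 1 = 43/49 ≈ 0.87755)
(f/(-89))*x(-6) = ((43/49)/(-89))*9 = -1/89*43/49*9 = -43/4361*9 = -387/4361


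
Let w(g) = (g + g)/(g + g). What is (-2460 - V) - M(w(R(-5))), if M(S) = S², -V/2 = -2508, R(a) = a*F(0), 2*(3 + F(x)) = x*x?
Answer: -7477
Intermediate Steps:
F(x) = -3 + x²/2 (F(x) = -3 + (x*x)/2 = -3 + x²/2)
R(a) = -3*a (R(a) = a*(-3 + (½)*0²) = a*(-3 + (½)*0) = a*(-3 + 0) = a*(-3) = -3*a)
w(g) = 1 (w(g) = (2*g)/((2*g)) = (2*g)*(1/(2*g)) = 1)
V = 5016 (V = -2*(-2508) = 5016)
(-2460 - V) - M(w(R(-5))) = (-2460 - 1*5016) - 1*1² = (-2460 - 5016) - 1*1 = -7476 - 1 = -7477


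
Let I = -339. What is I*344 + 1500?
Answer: -115116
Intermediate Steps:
I*344 + 1500 = -339*344 + 1500 = -116616 + 1500 = -115116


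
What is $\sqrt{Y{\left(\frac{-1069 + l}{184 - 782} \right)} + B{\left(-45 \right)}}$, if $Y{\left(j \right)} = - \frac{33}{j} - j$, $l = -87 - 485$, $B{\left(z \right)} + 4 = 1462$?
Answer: $\frac{\sqrt{154423235042362}}{327106} \approx 37.99$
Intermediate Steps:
$B{\left(z \right)} = 1458$ ($B{\left(z \right)} = -4 + 1462 = 1458$)
$l = -572$ ($l = -87 - 485 = -572$)
$Y{\left(j \right)} = - j - \frac{33}{j}$
$\sqrt{Y{\left(\frac{-1069 + l}{184 - 782} \right)} + B{\left(-45 \right)}} = \sqrt{\left(- \frac{-1069 - 572}{184 - 782} - \frac{33}{\left(-1069 - 572\right) \frac{1}{184 - 782}}\right) + 1458} = \sqrt{\left(- \frac{-1641}{-598} - \frac{33}{\left(-1641\right) \frac{1}{-598}}\right) + 1458} = \sqrt{\left(- \frac{\left(-1641\right) \left(-1\right)}{598} - \frac{33}{\left(-1641\right) \left(- \frac{1}{598}\right)}\right) + 1458} = \sqrt{\left(\left(-1\right) \frac{1641}{598} - \frac{33}{\frac{1641}{598}}\right) + 1458} = \sqrt{\left(- \frac{1641}{598} - \frac{6578}{547}\right) + 1458} = \sqrt{- \frac{4831271}{327106} + 1458} = \sqrt{\frac{472089277}{327106}} = \frac{\sqrt{154423235042362}}{327106}$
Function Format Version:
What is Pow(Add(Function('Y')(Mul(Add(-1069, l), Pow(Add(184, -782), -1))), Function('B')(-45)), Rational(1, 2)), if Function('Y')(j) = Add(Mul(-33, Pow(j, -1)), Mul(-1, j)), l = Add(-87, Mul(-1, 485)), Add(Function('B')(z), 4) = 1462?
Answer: Mul(Rational(1, 327106), Pow(154423235042362, Rational(1, 2))) ≈ 37.990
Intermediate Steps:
Function('B')(z) = 1458 (Function('B')(z) = Add(-4, 1462) = 1458)
l = -572 (l = Add(-87, -485) = -572)
Function('Y')(j) = Add(Mul(-1, j), Mul(-33, Pow(j, -1)))
Pow(Add(Function('Y')(Mul(Add(-1069, l), Pow(Add(184, -782), -1))), Function('B')(-45)), Rational(1, 2)) = Pow(Add(Add(Mul(-1, Mul(Add(-1069, -572), Pow(Add(184, -782), -1))), Mul(-33, Pow(Mul(Add(-1069, -572), Pow(Add(184, -782), -1)), -1))), 1458), Rational(1, 2)) = Pow(Add(Add(Mul(-1, Mul(-1641, Pow(-598, -1))), Mul(-33, Pow(Mul(-1641, Pow(-598, -1)), -1))), 1458), Rational(1, 2)) = Pow(Add(Add(Mul(-1, Mul(-1641, Rational(-1, 598))), Mul(-33, Pow(Mul(-1641, Rational(-1, 598)), -1))), 1458), Rational(1, 2)) = Pow(Add(Add(Mul(-1, Rational(1641, 598)), Mul(-33, Pow(Rational(1641, 598), -1))), 1458), Rational(1, 2)) = Pow(Add(Add(Rational(-1641, 598), Mul(-33, Rational(598, 1641))), 1458), Rational(1, 2)) = Pow(Add(Add(Rational(-1641, 598), Rational(-6578, 547)), 1458), Rational(1, 2)) = Pow(Add(Rational(-4831271, 327106), 1458), Rational(1, 2)) = Pow(Rational(472089277, 327106), Rational(1, 2)) = Mul(Rational(1, 327106), Pow(154423235042362, Rational(1, 2)))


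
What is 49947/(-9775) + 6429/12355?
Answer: -110850342/24154025 ≈ -4.5893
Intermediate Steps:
49947/(-9775) + 6429/12355 = 49947*(-1/9775) + 6429*(1/12355) = -49947/9775 + 6429/12355 = -110850342/24154025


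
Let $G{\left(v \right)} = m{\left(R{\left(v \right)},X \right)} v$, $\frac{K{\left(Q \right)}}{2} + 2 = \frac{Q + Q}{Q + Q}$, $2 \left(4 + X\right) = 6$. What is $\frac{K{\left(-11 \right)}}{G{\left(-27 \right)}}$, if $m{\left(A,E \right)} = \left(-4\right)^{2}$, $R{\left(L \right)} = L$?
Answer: $\frac{1}{216} \approx 0.0046296$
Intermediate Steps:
$X = -1$ ($X = -4 + \frac{1}{2} \cdot 6 = -4 + 3 = -1$)
$m{\left(A,E \right)} = 16$
$K{\left(Q \right)} = -2$ ($K{\left(Q \right)} = -4 + 2 \frac{Q + Q}{Q + Q} = -4 + 2 \frac{2 Q}{2 Q} = -4 + 2 \cdot 2 Q \frac{1}{2 Q} = -4 + 2 \cdot 1 = -4 + 2 = -2$)
$G{\left(v \right)} = 16 v$
$\frac{K{\left(-11 \right)}}{G{\left(-27 \right)}} = - \frac{2}{16 \left(-27\right)} = - \frac{2}{-432} = \left(-2\right) \left(- \frac{1}{432}\right) = \frac{1}{216}$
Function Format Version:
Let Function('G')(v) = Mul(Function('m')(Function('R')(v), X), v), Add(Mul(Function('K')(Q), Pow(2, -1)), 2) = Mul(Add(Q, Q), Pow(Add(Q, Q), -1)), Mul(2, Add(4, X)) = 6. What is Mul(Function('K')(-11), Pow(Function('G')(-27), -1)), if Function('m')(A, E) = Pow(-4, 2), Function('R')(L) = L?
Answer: Rational(1, 216) ≈ 0.0046296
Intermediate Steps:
X = -1 (X = Add(-4, Mul(Rational(1, 2), 6)) = Add(-4, 3) = -1)
Function('m')(A, E) = 16
Function('K')(Q) = -2 (Function('K')(Q) = Add(-4, Mul(2, Mul(Add(Q, Q), Pow(Add(Q, Q), -1)))) = Add(-4, Mul(2, Mul(Mul(2, Q), Pow(Mul(2, Q), -1)))) = Add(-4, Mul(2, Mul(Mul(2, Q), Mul(Rational(1, 2), Pow(Q, -1))))) = Add(-4, Mul(2, 1)) = Add(-4, 2) = -2)
Function('G')(v) = Mul(16, v)
Mul(Function('K')(-11), Pow(Function('G')(-27), -1)) = Mul(-2, Pow(Mul(16, -27), -1)) = Mul(-2, Pow(-432, -1)) = Mul(-2, Rational(-1, 432)) = Rational(1, 216)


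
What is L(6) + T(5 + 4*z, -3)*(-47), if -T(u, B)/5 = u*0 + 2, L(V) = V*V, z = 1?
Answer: 506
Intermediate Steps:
L(V) = V**2
T(u, B) = -10 (T(u, B) = -5*(u*0 + 2) = -5*(0 + 2) = -5*2 = -10)
L(6) + T(5 + 4*z, -3)*(-47) = 6**2 - 10*(-47) = 36 + 470 = 506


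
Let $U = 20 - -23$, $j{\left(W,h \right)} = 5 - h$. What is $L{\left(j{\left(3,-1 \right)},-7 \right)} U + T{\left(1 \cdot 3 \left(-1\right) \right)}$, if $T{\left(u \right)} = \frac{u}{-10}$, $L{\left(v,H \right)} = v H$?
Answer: $- \frac{18057}{10} \approx -1805.7$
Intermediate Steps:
$L{\left(v,H \right)} = H v$
$T{\left(u \right)} = - \frac{u}{10}$ ($T{\left(u \right)} = u \left(- \frac{1}{10}\right) = - \frac{u}{10}$)
$U = 43$ ($U = 20 + 23 = 43$)
$L{\left(j{\left(3,-1 \right)},-7 \right)} U + T{\left(1 \cdot 3 \left(-1\right) \right)} = - 7 \left(5 - -1\right) 43 - \frac{1 \cdot 3 \left(-1\right)}{10} = - 7 \left(5 + 1\right) 43 - \frac{3 \left(-1\right)}{10} = \left(-7\right) 6 \cdot 43 - - \frac{3}{10} = \left(-42\right) 43 + \frac{3}{10} = -1806 + \frac{3}{10} = - \frac{18057}{10}$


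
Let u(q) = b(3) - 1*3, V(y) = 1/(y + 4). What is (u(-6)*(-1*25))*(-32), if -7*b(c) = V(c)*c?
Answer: -120000/49 ≈ -2449.0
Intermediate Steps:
V(y) = 1/(4 + y)
b(c) = -c/(7*(4 + c))
u(q) = -150/49 (u(q) = -1*3/(28 + 7*3) - 1*3 = -1*3/(28 + 21) - 3 = -1*3/49 - 3 = -1*3*1/49 - 3 = -3/49 - 3 = -150/49)
(u(-6)*(-1*25))*(-32) = -(-150)*25/49*(-32) = -150/49*(-25)*(-32) = (3750/49)*(-32) = -120000/49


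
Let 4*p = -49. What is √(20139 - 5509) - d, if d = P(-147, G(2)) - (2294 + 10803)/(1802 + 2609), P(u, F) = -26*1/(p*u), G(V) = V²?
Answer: 94796435/31772433 + √14630 ≈ 123.94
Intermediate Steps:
p = -49/4 (p = (¼)*(-49) = -49/4 ≈ -12.250)
P(u, F) = 104/(49*u) (P(u, F) = -26*(-4/(49*u)) = -(-104)/(49*u) = 104/(49*u))
d = -94796435/31772433 (d = (104/49)/(-147) - (2294 + 10803)/(1802 + 2609) = (104/49)*(-1/147) - 13097/4411 = -104/7203 - 13097/4411 = -94796435/31772433 ≈ -2.9836)
√(20139 - 5509) - d = √(20139 - 5509) - 1*(-94796435/31772433) = √14630 + 94796435/31772433 = 94796435/31772433 + √14630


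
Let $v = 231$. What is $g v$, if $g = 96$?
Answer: $22176$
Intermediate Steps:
$g v = 96 \cdot 231 = 22176$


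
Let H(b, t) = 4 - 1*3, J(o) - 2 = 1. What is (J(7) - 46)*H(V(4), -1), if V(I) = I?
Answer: -43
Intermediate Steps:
J(o) = 3 (J(o) = 2 + 1 = 3)
H(b, t) = 1 (H(b, t) = 4 - 3 = 1)
(J(7) - 46)*H(V(4), -1) = (3 - 46)*1 = -43*1 = -43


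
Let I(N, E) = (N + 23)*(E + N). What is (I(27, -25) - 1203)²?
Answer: 1216609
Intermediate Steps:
I(N, E) = (23 + N)*(E + N)
(I(27, -25) - 1203)² = ((27² + 23*(-25) + 23*27 - 25*27) - 1203)² = ((729 - 575 + 621 - 675) - 1203)² = (100 - 1203)² = (-1103)² = 1216609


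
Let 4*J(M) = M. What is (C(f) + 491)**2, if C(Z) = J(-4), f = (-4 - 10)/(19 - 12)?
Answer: 240100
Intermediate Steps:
J(M) = M/4
f = -2 (f = -14/7 = -14*1/7 = -2)
C(Z) = -1 (C(Z) = (1/4)*(-4) = -1)
(C(f) + 491)**2 = (-1 + 491)**2 = 490**2 = 240100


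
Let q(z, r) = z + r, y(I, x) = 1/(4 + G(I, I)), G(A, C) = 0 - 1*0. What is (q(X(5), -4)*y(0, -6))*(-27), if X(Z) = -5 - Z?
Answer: 189/2 ≈ 94.500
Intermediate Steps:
G(A, C) = 0 (G(A, C) = 0 + 0 = 0)
y(I, x) = 1/4 (y(I, x) = 1/(4 + 0) = 1/4)
q(z, r) = r + z
(q(X(5), -4)*y(0, -6))*(-27) = ((-4 + (-5 - 1*5))*(1/4))*(-27) = ((-4 + (-5 - 5))*(1/4))*(-27) = ((-4 - 10)*(1/4))*(-27) = -14*1/4*(-27) = -7/2*(-27) = 189/2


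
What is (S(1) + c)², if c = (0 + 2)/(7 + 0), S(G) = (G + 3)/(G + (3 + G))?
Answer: 1444/1225 ≈ 1.1788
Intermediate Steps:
S(G) = (3 + G)/(3 + 2*G)
c = 2/7 ≈ 0.28571
(S(1) + c)² = ((3 + 1)/(3 + 2*1) + 2/7)² = (4/(3 + 2) + 2/7)² = (4/5 + 2/7)² = ((⅕)*4 + 2/7)² = (⅘ + 2/7)² = (38/35)² = 1444/1225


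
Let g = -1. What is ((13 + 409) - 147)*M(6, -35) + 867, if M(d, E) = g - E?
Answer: 10217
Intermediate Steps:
M(d, E) = -1 - E
((13 + 409) - 147)*M(6, -35) + 867 = ((13 + 409) - 147)*(-1 - 1*(-35)) + 867 = (422 - 147)*(-1 + 35) + 867 = 275*34 + 867 = 9350 + 867 = 10217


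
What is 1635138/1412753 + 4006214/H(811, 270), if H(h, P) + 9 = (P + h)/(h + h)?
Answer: -9180158651903978/19096182301 ≈ -4.8073e+5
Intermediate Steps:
H(h, P) = -9 + (P + h)/(2*h) (H(h, P) = -9 + (P + h)/(h + h) = -9 + (P + h)/((2*h)) = -9 + (P + h)*(1/(2*h)) = -9 + (P + h)/(2*h))
1635138/1412753 + 4006214/H(811, 270) = 1635138/1412753 + 4006214/(((½)*(270 - 17*811)/811)) = 1635138*(1/1412753) + 4006214/(((½)*(1/811)*(270 - 13787))) = 1635138/1412753 + 4006214/(((½)*(1/811)*(-13517))) = 1635138/1412753 + 4006214/(-13517/1622) = 1635138/1412753 + 4006214*(-1622/13517) = 1635138/1412753 - 6498079108/13517 = -9180158651903978/19096182301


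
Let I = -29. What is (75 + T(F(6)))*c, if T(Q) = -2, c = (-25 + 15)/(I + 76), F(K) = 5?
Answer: -730/47 ≈ -15.532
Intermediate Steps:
c = -10/47 (c = (-25 + 15)/(-29 + 76) = -10/47 ≈ -0.21277)
(75 + T(F(6)))*c = (75 - 2)*(-10/47) = 73*(-10/47) = -730/47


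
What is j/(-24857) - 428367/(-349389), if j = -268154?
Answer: 34779325475/2894920791 ≈ 12.014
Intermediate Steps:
j/(-24857) - 428367/(-349389) = -268154/(-24857) - 428367/(-349389) = -268154*(-1/24857) - 428367*(-1/349389) = 268154/24857 + 142789/116463 = 34779325475/2894920791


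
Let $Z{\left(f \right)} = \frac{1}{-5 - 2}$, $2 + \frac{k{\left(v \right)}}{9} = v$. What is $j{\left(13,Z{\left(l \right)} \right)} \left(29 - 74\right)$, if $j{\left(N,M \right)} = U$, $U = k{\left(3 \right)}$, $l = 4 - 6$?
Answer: $-405$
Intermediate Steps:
$l = -2$ ($l = 4 - 6 = -2$)
$k{\left(v \right)} = -18 + 9 v$
$U = 9$ ($U = -18 + 9 \cdot 3 = -18 + 27 = 9$)
$Z{\left(f \right)} = - \frac{1}{7}$ ($Z{\left(f \right)} = \frac{1}{-7} = - \frac{1}{7}$)
$j{\left(N,M \right)} = 9$
$j{\left(13,Z{\left(l \right)} \right)} \left(29 - 74\right) = 9 \left(29 - 74\right) = 9 \left(-45\right) = -405$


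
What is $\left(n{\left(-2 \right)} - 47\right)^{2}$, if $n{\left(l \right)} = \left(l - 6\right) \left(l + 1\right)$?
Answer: $1521$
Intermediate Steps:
$n{\left(l \right)} = \left(1 + l\right) \left(-6 + l\right)$ ($n{\left(l \right)} = \left(-6 + l\right) \left(1 + l\right) = \left(1 + l\right) \left(-6 + l\right)$)
$\left(n{\left(-2 \right)} - 47\right)^{2} = \left(\left(-6 + \left(-2\right)^{2} - -10\right) - 47\right)^{2} = \left(\left(-6 + 4 + 10\right) - 47\right)^{2} = \left(8 - 47\right)^{2} = \left(-39\right)^{2} = 1521$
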